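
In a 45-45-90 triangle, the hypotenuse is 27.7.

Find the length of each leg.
In a 45-45-90 triangle hypotenuse = leg·√2, so leg = hypotenuse/√2.
Leg = 27.7/√2 ≈ 27.7/1.41421 ≈ 19.5869

Each leg = 19.59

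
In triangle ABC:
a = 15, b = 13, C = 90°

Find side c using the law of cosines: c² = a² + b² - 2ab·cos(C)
c² = 15² + 13² − 2·15·13·cos(90°)
cos(90°) ≈ 0
c² ≈ 225 + 169 − 390·(0) ≈ 394 − 0 ≈ 394
c ≈ √394 ≈ 19.8494

c = 19.85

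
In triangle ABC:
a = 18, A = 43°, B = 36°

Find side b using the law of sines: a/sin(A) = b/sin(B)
a/sin(A) = b/sin(B)  ⇒  b = a·sin(B)/sin(A) = 18·sin(36°)/sin(43°)
sin(36°) ≈ 0.587785, sin(43°) ≈ 0.681998
b ≈ 18·0.587785/0.681998 ≈ 10.5801/0.681998 ≈ 15.5134

b = 15.51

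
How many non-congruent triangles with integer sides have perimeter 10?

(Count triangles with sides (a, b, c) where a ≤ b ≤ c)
Let a ≤ b ≤ c with a + b + c = 10. The only binding inequality is a + b > c, i.e. 10 − c > c, so c < 10/2; and c ≥ 10/3 since c is the largest side.
So 4 ≤ c ≤ 4. For each c, b runs from ⌈(10 − c)/2⌉ up to c (then a = 10 − b − c satisfies 1 ≤ a ≤ b automatically), giving c − ⌈(10 − c)/2⌉ + 1 choices.
Summing over c: 2 = 2
Check (closed form: nearest integer to p²/48 for even p, (p+3)²/48 for odd p): 10²/48 = 100/48 ≈ 2.08 → 2

2 triangles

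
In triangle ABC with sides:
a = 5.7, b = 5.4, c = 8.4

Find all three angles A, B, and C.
Law of cosines for each angle (a² = 32.49, b² = 29.16, c² = 70.56):
cos(A) = (b² + c² − a²)/(2bc) = (29.16 + 70.56 − 32.49)/(2·5.4·8.4) = 67.23/90.72 ≈ 0.741071  ⇒  A ≈ 42.1772°
cos(B) = (a² + c² − b²)/(2ac) = (32.49 + 70.56 − 29.16)/(2·5.7·8.4) = 73.89/95.76 ≈ 0.771617  ⇒  B ≈ 39.5007°
cos(C) = (a² + b² − c²)/(2ab) = (32.49 + 29.16 − 70.56)/(2·5.7·5.4) = -8.91/61.56 ≈ -0.144737  ⇒  C ≈ 98.322°
Check: A + B + C ≈ 180°

A = 42.18°, B = 39.5°, C = 98.32°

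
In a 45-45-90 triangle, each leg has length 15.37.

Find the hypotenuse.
In a 45-45-90 triangle the sides are in ratio 1 : 1 : √2, so hypotenuse = leg·√2.
Hypotenuse = 15.37·√2 ≈ 15.37·1.41421 ≈ 21.7365

Hypotenuse = 15.37√2 = 21.74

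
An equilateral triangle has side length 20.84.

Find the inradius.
r = Area/s with s the semi-perimeter.
Area = (√3/4)·20.84² = (√3/4)·434.3056 ≈ 0.433013·434.3056 ≈ 188.06
s = 3·20.84/2 = 31.26
r ≈ 188.06/31.26 ≈ 6.01599
(Equivalently r = side/(2√3) = 20.84/3.4641 ≈ 6.01599.)

r = 6.016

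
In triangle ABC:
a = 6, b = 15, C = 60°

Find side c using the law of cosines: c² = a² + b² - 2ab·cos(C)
c² = 6² + 15² − 2·6·15·cos(60°)
cos(60°) ≈ 0.5
c² ≈ 36 + 225 − 180·(0.5) ≈ 261 − 90 ≈ 171
c ≈ √171 ≈ 13.0767

c = 13.08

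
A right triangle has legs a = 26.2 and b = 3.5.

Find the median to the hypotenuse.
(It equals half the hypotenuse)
Hypotenuse c = √(a² + b²) = √(686.44 + 12.25) = √698.69 ≈ 26.4327
Median to hypotenuse = c/2 ≈ 26.4327/2 ≈ 13.2164

Median = 13.22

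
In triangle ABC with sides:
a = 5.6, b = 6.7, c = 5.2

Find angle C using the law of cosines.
c² = a² + b² − 2ab·cos(C)  ⇒  cos(C) = (a² + b² − c²)/(2ab)
cos(C) = (5.6² + 6.7² − 5.2²)/(2·5.6·6.7) = (31.36 + 44.89 − 27.04)/75.04 = 49.21/75.04 ≈ 0.655784
C = arccos(0.655784) ≈ 49.0209°

C = 49.02°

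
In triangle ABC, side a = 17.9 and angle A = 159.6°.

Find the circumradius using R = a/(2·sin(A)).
R = a/(2·sin(A)) = 17.9/(2·sin(159.6°))
sin(159.6°) ≈ 0.348572
R ≈ 17.9/(2·0.348572) = 17.9/0.697144 ≈ 25.6762

R = 25.68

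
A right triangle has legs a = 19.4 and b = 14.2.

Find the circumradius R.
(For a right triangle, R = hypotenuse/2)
Hypotenuse c = √(a² + b²) = √(376.36 + 201.64) = √578 ≈ 24.0416
R = c/2 ≈ 24.0416/2 ≈ 12.0208

R = 12.02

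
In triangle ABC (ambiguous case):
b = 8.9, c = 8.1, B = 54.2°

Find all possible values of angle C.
b/sin(B) = c/sin(C)  ⇒  sin(C) = c·sin(B)/b = 8.1·sin(54.2°)/8.9
sin(54.2°) ≈ 0.811064
sin(C) ≈ 8.1·0.811064/8.9 ≈ 6.56962/8.9 ≈ 0.738159
Candidate 1: C₁ = arcsin(0.738159) ≈ 47.5748°  →  A = 180° − 54.2° − 47.5748° ≈ 78.2252° > 0, valid
Candidate 2: C₂ = 180° − C₁ ≈ 132.425°  →  A = 180° − 54.2° − 132.425° ≈ -6.6252° ≤ 0, not a valid triangle

C = 47.57° (one solution)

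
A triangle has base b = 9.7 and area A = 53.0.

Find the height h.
A = ½·b·h  ⇒  h = 2A/b = 2·53.0/9.7 = 106/9.7 ≈ 10.9278

h = 10.93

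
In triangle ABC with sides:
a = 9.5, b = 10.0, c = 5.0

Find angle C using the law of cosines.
c² = a² + b² − 2ab·cos(C)  ⇒  cos(C) = (a² + b² − c²)/(2ab)
cos(C) = (9.5² + 10.0² − 5.0²)/(2·9.5·10.0) = (90.25 + 100 − 25)/190 = 165.25/190 ≈ 0.869737
C = arccos(0.869737) ≈ 29.5719°

C = 29.57°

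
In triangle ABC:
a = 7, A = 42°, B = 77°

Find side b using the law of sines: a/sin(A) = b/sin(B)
a/sin(A) = b/sin(B)  ⇒  b = a·sin(B)/sin(A) = 7·sin(77°)/sin(42°)
sin(77°) ≈ 0.97437, sin(42°) ≈ 0.669131
b ≈ 7·0.97437/0.669131 ≈ 6.82059/0.669131 ≈ 10.1932

b = 10.19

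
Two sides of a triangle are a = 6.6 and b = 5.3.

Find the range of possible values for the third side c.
Triangle inequality: |a − b| < c < a + b
|a − b| = |6.6 − 5.3| = 1.3
a + b = 6.6 + 5.3 = 11.9

1.3 < c < 11.9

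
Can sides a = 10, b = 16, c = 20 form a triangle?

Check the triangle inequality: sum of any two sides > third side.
a + b vs c: 10 + 16 = 26 > 20  ✓
a + c vs b: 10 + 20 = 30 > 16  ✓
b + c vs a: 16 + 20 = 36 > 10  ✓

Yes, triangle inequality satisfied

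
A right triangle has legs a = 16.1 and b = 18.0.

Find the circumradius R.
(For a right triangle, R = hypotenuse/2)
Hypotenuse c = √(a² + b²) = √(259.21 + 324) = √583.21 ≈ 24.1497
R = c/2 ≈ 24.1497/2 ≈ 12.0749

R = 12.07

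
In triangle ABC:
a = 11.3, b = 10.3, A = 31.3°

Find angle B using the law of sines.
a/sin(A) = b/sin(B)  ⇒  sin(B) = b·sin(A)/a = 10.3·sin(31.3°)/11.3
sin(31.3°) ≈ 0.519519
sin(B) ≈ 10.3·0.519519/11.3 ≈ 5.35105/11.3 ≈ 0.473544
B = arcsin(0.473544) ≈ 28.2646°
(Since b ≤ a we need B ≤ A, so the obtuse alternative 180° − 28.2646° ≈ 151.735° is rejected.)

B = 28.26°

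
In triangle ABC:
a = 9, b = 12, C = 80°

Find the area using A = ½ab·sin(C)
A = ½·a·b·sin(C) = ½·9·12·sin(80°)
sin(80°) ≈ 0.984808
A ≈ ½·108·0.984808 = 54·0.984808 ≈ 53.1796

Area = 53.18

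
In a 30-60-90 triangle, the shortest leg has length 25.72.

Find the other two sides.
In a 30-60-90 triangle the sides are in ratio 1 : √3 : 2 (short leg : long leg : hypotenuse).
Long leg = 25.72·√3 ≈ 25.72·1.73205 ≈ 44.5483
Hypotenuse = 2·25.72 = 51.44

Long leg = 25.72√3 = 44.55, Hypotenuse = 51.44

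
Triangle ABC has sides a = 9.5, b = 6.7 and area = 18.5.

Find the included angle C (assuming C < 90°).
Area = ½·a·b·sin(C)  ⇒  sin(C) = 2·Area/(a·b) = 2·18.5/(9.5·6.7) = 37/63.65 ≈ 0.581304
C = arcsin(0.581304) ≈ 35.5423° (taking the acute solution since C < 90°)

C = 35.54°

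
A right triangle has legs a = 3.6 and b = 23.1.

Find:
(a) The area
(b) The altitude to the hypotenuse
(a) The legs are perpendicular, so Area = ½·a·b = ½·3.6·23.1 = ½·83.16 = 41.58
(b) Hypotenuse c = √(a² + b²) = √(12.96 + 533.61) = √546.57 ≈ 23.3788
    Area = ½·c·h_c  ⇒  h_c = 2·Area/c = 83.16/23.3788 ≈ 3.55706

Area = 41.58, h_c = 3.557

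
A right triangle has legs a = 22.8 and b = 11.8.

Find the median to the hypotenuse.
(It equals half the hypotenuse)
Hypotenuse c = √(a² + b²) = √(519.84 + 139.24) = √659.08 ≈ 25.6726
Median to hypotenuse = c/2 ≈ 25.6726/2 ≈ 12.8363

Median = 12.84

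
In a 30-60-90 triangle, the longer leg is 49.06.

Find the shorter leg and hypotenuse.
In a 30-60-90 triangle the sides are in ratio 1 : √3 : 2, so short leg = long leg/√3 and hypotenuse = 2·(short leg).
Short leg = 49.06/√3 ≈ 49.06/1.73205 ≈ 28.3248
Hypotenuse = 2·28.3248 ≈ 56.6496

Short leg = 28.32, Hypotenuse = 56.65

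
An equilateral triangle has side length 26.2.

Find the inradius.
r = Area/s with s the semi-perimeter.
Area = (√3/4)·26.2² = (√3/4)·686.44 ≈ 0.433013·686.44 ≈ 297.237
s = 3·26.2/2 = 39.3
r ≈ 297.237/39.3 ≈ 7.56329
(Equivalently r = side/(2√3) = 26.2/3.4641 ≈ 7.56329.)

r = 7.563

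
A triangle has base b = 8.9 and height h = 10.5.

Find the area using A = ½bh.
A = ½·b·h = ½·8.9·10.5 = ½·93.45 = 46.725

Area = 46.725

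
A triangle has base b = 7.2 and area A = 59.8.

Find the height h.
A = ½·b·h  ⇒  h = 2A/b = 2·59.8/7.2 = 119.6/7.2 ≈ 16.6111

h = 16.61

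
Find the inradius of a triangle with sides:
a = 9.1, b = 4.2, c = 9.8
r = Area/s where s is the semi-perimeter.
s = (9.1 + 4.2 + 9.8)/2 = 23.1/2 = 11.55
Area = √(s(s−a)(s−b)(s−c)) = √(11.55·2.45·7.35·1.75) ≈ √363.977 ≈ 19.0782
r ≈ 19.0782/11.55 ≈ 1.65179

r = 1.652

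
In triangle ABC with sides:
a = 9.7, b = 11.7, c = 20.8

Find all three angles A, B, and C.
Law of cosines for each angle (a² = 94.09, b² = 136.89, c² = 432.64):
cos(A) = (b² + c² − a²)/(2bc) = (136.89 + 432.64 − 94.09)/(2·11.7·20.8) = 475.44/486.72 ≈ 0.976824  ⇒  A ≈ 12.3593°
cos(B) = (a² + c² − b²)/(2ac) = (94.09 + 432.64 − 136.89)/(2·9.7·20.8) = 389.84/403.52 ≈ 0.966098  ⇒  B ≈ 14.9618°
cos(C) = (a² + b² − c²)/(2ab) = (94.09 + 136.89 − 432.64)/(2·9.7·11.7) = -201.66/226.98 ≈ -0.888448  ⇒  C ≈ 152.679°
Check: A + B + C ≈ 180°

A = 12.36°, B = 14.96°, C = 152.7°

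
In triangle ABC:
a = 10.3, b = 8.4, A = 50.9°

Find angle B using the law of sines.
a/sin(A) = b/sin(B)  ⇒  sin(B) = b·sin(A)/a = 8.4·sin(50.9°)/10.3
sin(50.9°) ≈ 0.776046
sin(B) ≈ 8.4·0.776046/10.3 ≈ 6.51879/10.3 ≈ 0.632892
B = arcsin(0.632892) ≈ 39.2638°
(Since b ≤ a we need B ≤ A, so the obtuse alternative 180° − 39.2638° ≈ 140.736° is rejected.)

B = 39.26°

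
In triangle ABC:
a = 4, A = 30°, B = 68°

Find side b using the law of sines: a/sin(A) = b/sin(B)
a/sin(A) = b/sin(B)  ⇒  b = a·sin(B)/sin(A) = 4·sin(68°)/sin(30°)
sin(68°) ≈ 0.927184, sin(30°) ≈ 0.5
b ≈ 4·0.927184/0.5 ≈ 3.70874/0.5 ≈ 7.41747

b = 7.417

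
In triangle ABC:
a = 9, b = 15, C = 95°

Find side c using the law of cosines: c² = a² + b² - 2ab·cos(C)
c² = 9² + 15² − 2·9·15·cos(95°)
cos(95°) ≈ -0.0871557
c² ≈ 81 + 225 − 270·(-0.0871557) ≈ 306 + 23.5321 ≈ 329.532
c ≈ √329.532 ≈ 18.153

c = 18.15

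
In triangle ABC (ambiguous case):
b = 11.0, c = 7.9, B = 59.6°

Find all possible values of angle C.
b/sin(B) = c/sin(C)  ⇒  sin(C) = c·sin(B)/b = 7.9·sin(59.6°)/11.0
sin(59.6°) ≈ 0.862514
sin(C) ≈ 7.9·0.862514/11.0 ≈ 6.81386/11.0 ≈ 0.619442
Candidate 1: C₁ = arcsin(0.619442) ≈ 38.2754°  →  A = 180° − 59.6° − 38.2754° ≈ 82.1246° > 0, valid
Candidate 2: C₂ = 180° − C₁ ≈ 141.725°  →  A = 180° − 59.6° − 141.725° ≈ -21.3246° ≤ 0, not a valid triangle

C = 38.28° (one solution)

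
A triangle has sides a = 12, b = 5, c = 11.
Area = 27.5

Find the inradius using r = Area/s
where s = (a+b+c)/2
s = (12 + 5 + 11)/2 = 28/2 = 14
r = Area/s = 27.5/14 ≈ 1.96429

r = 1.964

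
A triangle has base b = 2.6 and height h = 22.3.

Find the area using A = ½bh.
A = ½·b·h = ½·2.6·22.3 = ½·57.98 = 28.99

Area = 28.99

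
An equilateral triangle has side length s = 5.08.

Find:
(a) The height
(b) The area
(a) The height splits the triangle into two 30-60-90 halves: h = s·√3/2 = 5.08·1.73205/2 ≈ 8.79882/2 ≈ 4.39941
(b) Area = (√3/4)·s² = (√3/4)·5.08² = (√3/4)·25.8064 ≈ 0.433013·25.8064 ≈ 11.1745

Height = 4.399, Area = 11.17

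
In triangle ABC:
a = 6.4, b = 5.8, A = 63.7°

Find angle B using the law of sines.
a/sin(A) = b/sin(B)  ⇒  sin(B) = b·sin(A)/a = 5.8·sin(63.7°)/6.4
sin(63.7°) ≈ 0.896486
sin(B) ≈ 5.8·0.896486/6.4 ≈ 5.19962/6.4 ≈ 0.812441
B = arcsin(0.812441) ≈ 54.3351°
(Since b ≤ a we need B ≤ A, so the obtuse alternative 180° − 54.3351° ≈ 125.665° is rejected.)

B = 54.34°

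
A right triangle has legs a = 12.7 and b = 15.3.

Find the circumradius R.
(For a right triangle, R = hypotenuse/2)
Hypotenuse c = √(a² + b²) = √(161.29 + 234.09) = √395.38 ≈ 19.8842
R = c/2 ≈ 19.8842/2 ≈ 9.94208

R = 9.942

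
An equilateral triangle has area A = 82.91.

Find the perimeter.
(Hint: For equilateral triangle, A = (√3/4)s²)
A = (√3/4)s²  ⇒  s² = 4A/√3 = 4·82.91/√3 = 331.64/1.73205 ≈ 191.472
s ≈ √191.472 ≈ 13.8374
Perimeter = 3s ≈ 3·13.8374 ≈ 41.5121

Perimeter = 41.51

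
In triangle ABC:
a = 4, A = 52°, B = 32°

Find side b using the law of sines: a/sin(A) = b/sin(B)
a/sin(A) = b/sin(B)  ⇒  b = a·sin(B)/sin(A) = 4·sin(32°)/sin(52°)
sin(32°) ≈ 0.529919, sin(52°) ≈ 0.788011
b ≈ 4·0.529919/0.788011 ≈ 2.11968/0.788011 ≈ 2.68991

b = 2.69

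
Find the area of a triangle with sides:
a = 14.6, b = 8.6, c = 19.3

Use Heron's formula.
s = (14.6 + 8.6 + 19.3)/2 = 42.5/2 = 21.25
s − a = 6.65, s − b = 12.65, s − c = 1.95
s(s−a)(s−b)(s−c) = 21.25·6.65·12.65·1.95 ≈ 3485.83
Area = √3485.83 ≈ 59.0409

Area = 59.04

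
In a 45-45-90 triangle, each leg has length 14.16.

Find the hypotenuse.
In a 45-45-90 triangle the sides are in ratio 1 : 1 : √2, so hypotenuse = leg·√2.
Hypotenuse = 14.16·√2 ≈ 14.16·1.41421 ≈ 20.0253

Hypotenuse = 14.16√2 = 20.03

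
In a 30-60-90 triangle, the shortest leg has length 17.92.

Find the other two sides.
In a 30-60-90 triangle the sides are in ratio 1 : √3 : 2 (short leg : long leg : hypotenuse).
Long leg = 17.92·√3 ≈ 17.92·1.73205 ≈ 31.0384
Hypotenuse = 2·17.92 = 35.84

Long leg = 17.92√3 = 31.04, Hypotenuse = 35.84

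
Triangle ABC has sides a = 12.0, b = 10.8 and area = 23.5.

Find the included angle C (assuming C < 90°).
Area = ½·a·b·sin(C)  ⇒  sin(C) = 2·Area/(a·b) = 2·23.5/(12.0·10.8) = 47/129.6 ≈ 0.362654
C = arcsin(0.362654) ≈ 21.2633° (taking the acute solution since C < 90°)

C = 21.26°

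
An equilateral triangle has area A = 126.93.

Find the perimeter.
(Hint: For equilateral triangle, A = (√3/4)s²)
A = (√3/4)s²  ⇒  s² = 4A/√3 = 4·126.93/√3 = 507.72/1.73205 ≈ 293.132
s ≈ √293.132 ≈ 17.1211
Perimeter = 3s ≈ 3·17.1211 ≈ 51.3633

Perimeter = 51.36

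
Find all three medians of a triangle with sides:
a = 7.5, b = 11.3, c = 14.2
Median formula: m_a = ½√(2b² + 2c² − a²) (and cyclically). a² = 56.25, b² = 127.69, c² = 201.64.
m_a = ½√(2·127.69 + 2·201.64 − 56.25) = ½√602.41 ≈ ½·24.544 ≈ 12.272
m_b = ½√(2·56.25 + 2·201.64 − 127.69) = ½√388.09 ≈ ½·19.7 ≈ 9.85
m_c = ½√(2·56.25 + 2·127.69 − 201.64) = ½√166.24 ≈ ½·12.8934 ≈ 6.4467

m_a = 12.27, m_b = 9.85, m_c = 6.447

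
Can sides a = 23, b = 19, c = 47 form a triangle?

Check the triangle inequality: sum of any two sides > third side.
a + b vs c: 23 + 19 = 42 ≤ 47  ✗
a + c vs b: 23 + 47 = 70 > 19  ✓
b + c vs a: 19 + 47 = 66 > 23  ✓

No: 23 + 19 = 42 is not > 47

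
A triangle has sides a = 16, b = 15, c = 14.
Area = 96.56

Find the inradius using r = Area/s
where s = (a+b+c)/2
s = (16 + 15 + 14)/2 = 45/2 = 22.5
r = Area/s = 96.56/22.5 ≈ 4.29156

r = 4.292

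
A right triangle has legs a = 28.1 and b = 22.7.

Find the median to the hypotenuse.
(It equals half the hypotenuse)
Hypotenuse c = √(a² + b²) = √(789.61 + 515.29) = √1304.9 ≈ 36.1234
Median to hypotenuse = c/2 ≈ 36.1234/2 ≈ 18.0617

Median = 18.06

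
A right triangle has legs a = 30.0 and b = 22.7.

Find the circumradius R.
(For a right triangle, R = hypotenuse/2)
Hypotenuse c = √(a² + b²) = √(900 + 515.29) = √1415.29 ≈ 37.6203
R = c/2 ≈ 37.6203/2 ≈ 18.8102

R = 18.81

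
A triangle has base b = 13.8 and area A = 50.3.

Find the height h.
A = ½·b·h  ⇒  h = 2A/b = 2·50.3/13.8 = 100.6/13.8 ≈ 7.28986

h = 7.29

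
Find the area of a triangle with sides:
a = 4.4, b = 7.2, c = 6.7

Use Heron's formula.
s = (4.4 + 7.2 + 6.7)/2 = 18.3/2 = 9.15
s − a = 4.75, s − b = 1.95, s − c = 2.45
s(s−a)(s−b)(s−c) = 9.15·4.75·1.95·2.45 ≈ 207.642
Area = √207.642 ≈ 14.4098

Area = 14.41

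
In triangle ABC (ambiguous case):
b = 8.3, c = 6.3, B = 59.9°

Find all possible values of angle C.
b/sin(B) = c/sin(C)  ⇒  sin(C) = c·sin(B)/b = 6.3·sin(59.9°)/8.3
sin(59.9°) ≈ 0.865151
sin(C) ≈ 6.3·0.865151/8.3 ≈ 5.45045/8.3 ≈ 0.656681
Candidate 1: C₁ = arcsin(0.656681) ≈ 41.0473°  →  A = 180° − 59.9° − 41.0473° ≈ 79.0527° > 0, valid
Candidate 2: C₂ = 180° − C₁ ≈ 138.953°  →  A = 180° − 59.9° − 138.953° ≈ -18.8527° ≤ 0, not a valid triangle

C = 41.05° (one solution)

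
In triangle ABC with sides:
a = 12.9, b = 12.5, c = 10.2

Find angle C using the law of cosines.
c² = a² + b² − 2ab·cos(C)  ⇒  cos(C) = (a² + b² − c²)/(2ab)
cos(C) = (12.9² + 12.5² − 10.2²)/(2·12.9·12.5) = (166.41 + 156.25 − 104.04)/322.5 = 218.62/322.5 ≈ 0.677891
C = arccos(0.677891) ≈ 47.3209°

C = 47.32°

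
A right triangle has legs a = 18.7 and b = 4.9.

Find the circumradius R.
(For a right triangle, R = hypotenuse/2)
Hypotenuse c = √(a² + b²) = √(349.69 + 24.01) = √373.7 ≈ 19.3313
R = c/2 ≈ 19.3313/2 ≈ 9.66566

R = 9.666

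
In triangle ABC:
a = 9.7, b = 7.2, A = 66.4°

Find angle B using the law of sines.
a/sin(A) = b/sin(B)  ⇒  sin(B) = b·sin(A)/a = 7.2·sin(66.4°)/9.7
sin(66.4°) ≈ 0.916363
sin(B) ≈ 7.2·0.916363/9.7 ≈ 6.59781/9.7 ≈ 0.680187
B = arcsin(0.680187) ≈ 42.8582°
(Since b ≤ a we need B ≤ A, so the obtuse alternative 180° − 42.8582° ≈ 137.142° is rejected.)

B = 42.86°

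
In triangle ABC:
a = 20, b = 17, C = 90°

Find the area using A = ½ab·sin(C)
A = ½·a·b·sin(C) = ½·20·17·sin(90°)
sin(90°) ≈ 1
A ≈ ½·340·1 = 170·1 ≈ 170

Area = 170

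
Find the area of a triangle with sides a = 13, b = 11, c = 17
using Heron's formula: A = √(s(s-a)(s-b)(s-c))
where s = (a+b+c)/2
s = (13 + 11 + 17)/2 = 41/2 = 20.5
s − a = 7.5, s − b = 9.5, s − c = 3.5
s(s−a)(s−b)(s−c) = 20.5·7.5·9.5·3.5 = 5112.1875
Area = √5112.1875 ≈ 71.4996

s = 20.5, Area = 71.5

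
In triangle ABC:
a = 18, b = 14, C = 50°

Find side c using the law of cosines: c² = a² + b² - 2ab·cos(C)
c² = 18² + 14² − 2·18·14·cos(50°)
cos(50°) ≈ 0.642788
c² ≈ 324 + 196 − 504·(0.642788) ≈ 520 − 323.965 ≈ 196.035
c ≈ √196.035 ≈ 14.0013

c = 14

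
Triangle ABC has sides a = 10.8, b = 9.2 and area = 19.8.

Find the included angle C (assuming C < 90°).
Area = ½·a·b·sin(C)  ⇒  sin(C) = 2·Area/(a·b) = 2·19.8/(10.8·9.2) = 39.6/99.36 ≈ 0.398551
C = arcsin(0.398551) ≈ 23.4876° (taking the acute solution since C < 90°)

C = 23.49°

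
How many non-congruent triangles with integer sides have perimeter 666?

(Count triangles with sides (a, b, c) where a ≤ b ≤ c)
Let a ≤ b ≤ c with a + b + c = 666. The only binding inequality is a + b > c, i.e. 666 − c > c, so c < 666/2; and c ≥ 666/3 since c is the largest side.
So 222 ≤ c ≤ 332. For each c, b runs from ⌈(666 − c)/2⌉ up to c (then a = 666 − b − c satisfies 1 ≤ a ≤ b automatically), giving c − ⌈(666 − c)/2⌉ + 1 choices.
Summing over c: 1 + 2 + 4 + 5 + … + 164 + 166  (111 terms, c = 222, …, 332) = 9241
Check (closed form: nearest integer to p²/48 for even p, (p+3)²/48 for odd p): 666²/48 = 443556/48 ≈ 9240.75 → 9241

9241 triangles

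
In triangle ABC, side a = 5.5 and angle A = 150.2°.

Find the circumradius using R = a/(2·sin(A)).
R = a/(2·sin(A)) = 5.5/(2·sin(150.2°))
sin(150.2°) ≈ 0.496974
R ≈ 5.5/(2·0.496974) = 5.5/0.993948 ≈ 5.53349

R = 5.533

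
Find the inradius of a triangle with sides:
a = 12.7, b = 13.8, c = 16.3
r = Area/s where s is the semi-perimeter.
s = (12.7 + 13.8 + 16.3)/2 = 42.8/2 = 21.4
Area = √(s(s−a)(s−b)(s−c)) = √(21.4·8.7·7.6·5.1) ≈ √7216.34 ≈ 84.949
r ≈ 84.949/21.4 ≈ 3.96958

r = 3.97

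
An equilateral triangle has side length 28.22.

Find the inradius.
r = Area/s with s the semi-perimeter.
Area = (√3/4)·28.22² = (√3/4)·796.3684 ≈ 0.433013·796.3684 ≈ 344.838
s = 3·28.22/2 = 42.33
r ≈ 344.838/42.33 ≈ 8.14641
(Equivalently r = side/(2√3) = 28.22/3.4641 ≈ 8.14641.)

r = 8.146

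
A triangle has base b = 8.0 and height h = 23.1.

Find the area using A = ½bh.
A = ½·b·h = ½·8.0·23.1 = ½·184.8 = 92.4

Area = 92.4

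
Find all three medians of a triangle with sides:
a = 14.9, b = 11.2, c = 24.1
Median formula: m_a = ½√(2b² + 2c² − a²) (and cyclically). a² = 222.01, b² = 125.44, c² = 580.81.
m_a = ½√(2·125.44 + 2·580.81 − 222.01) = ½√1190.49 ≈ ½·34.5035 ≈ 17.2517
m_b = ½√(2·222.01 + 2·580.81 − 125.44) = ½√1480.2 ≈ ½·38.4734 ≈ 19.2367
m_c = ½√(2·222.01 + 2·125.44 − 580.81) = ½√114.09 ≈ ½·10.6813 ≈ 5.34065

m_a = 17.25, m_b = 19.24, m_c = 5.341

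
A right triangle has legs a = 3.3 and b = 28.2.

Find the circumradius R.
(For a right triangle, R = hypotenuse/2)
Hypotenuse c = √(a² + b²) = √(10.89 + 795.24) = √806.13 ≈ 28.3924
R = c/2 ≈ 28.3924/2 ≈ 14.1962

R = 14.2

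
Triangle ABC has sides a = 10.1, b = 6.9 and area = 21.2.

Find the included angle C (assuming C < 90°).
Area = ½·a·b·sin(C)  ⇒  sin(C) = 2·Area/(a·b) = 2·21.2/(10.1·6.9) = 42.4/69.69 ≈ 0.608409
C = arcsin(0.608409) ≈ 37.4745° (taking the acute solution since C < 90°)

C = 37.47°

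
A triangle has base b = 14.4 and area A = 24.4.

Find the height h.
A = ½·b·h  ⇒  h = 2A/b = 2·24.4/14.4 = 48.8/14.4 ≈ 3.38889

h = 3.389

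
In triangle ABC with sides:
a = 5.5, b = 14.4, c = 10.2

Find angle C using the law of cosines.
c² = a² + b² − 2ab·cos(C)  ⇒  cos(C) = (a² + b² − c²)/(2ab)
cos(C) = (5.5² + 14.4² − 10.2²)/(2·5.5·14.4) = (30.25 + 207.36 − 104.04)/158.4 = 133.57/158.4 ≈ 0.843245
C = arccos(0.843245) ≈ 32.5156°

C = 32.52°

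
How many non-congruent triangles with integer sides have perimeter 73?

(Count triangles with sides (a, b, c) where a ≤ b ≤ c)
Let a ≤ b ≤ c with a + b + c = 73. The only binding inequality is a + b > c, i.e. 73 − c > c, so c < 73/2; and c ≥ 73/3 since c is the largest side.
So 25 ≤ c ≤ 36. For each c, b runs from ⌈(73 − c)/2⌉ up to c (then a = 73 − b − c satisfies 1 ≤ a ≤ b automatically), giving c − ⌈(73 − c)/2⌉ + 1 choices.
Summing over c: 2 + 3 + 5 + 6 + 8 + 9 + 11 + 12 + 14 + 15 + 17 + 18 = 120
Check (closed form: nearest integer to p²/48 for even p, (p+3)²/48 for odd p): (73+3)²/48 = 76²/48 = 5776/48 ≈ 120.33 → 120

120 triangles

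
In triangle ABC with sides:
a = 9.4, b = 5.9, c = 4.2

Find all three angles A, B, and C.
Law of cosines for each angle (a² = 88.36, b² = 34.81, c² = 17.64):
cos(A) = (b² + c² − a²)/(2bc) = (34.81 + 17.64 − 88.36)/(2·5.9·4.2) = -35.91/49.56 ≈ -0.724576  ⇒  A ≈ 136.434°
cos(B) = (a² + c² − b²)/(2ac) = (88.36 + 17.64 − 34.81)/(2·9.4·4.2) = 71.19/78.96 ≈ 0.901596  ⇒  B ≈ 25.6314°
cos(C) = (a² + b² − c²)/(2ab) = (88.36 + 34.81 − 17.64)/(2·9.4·5.9) = 105.53/110.92 ≈ 0.951406  ⇒  C ≈ 17.935°
Check: A + B + C ≈ 180°

A = 136.4°, B = 25.63°, C = 17.94°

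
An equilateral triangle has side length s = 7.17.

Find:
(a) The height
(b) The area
(a) The height splits the triangle into two 30-60-90 halves: h = s·√3/2 = 7.17·1.73205/2 ≈ 12.4188/2 ≈ 6.2094
(b) Area = (√3/4)·s² = (√3/4)·7.17² = (√3/4)·51.4089 ≈ 0.433013·51.4089 ≈ 22.2607

Height = 6.209, Area = 22.26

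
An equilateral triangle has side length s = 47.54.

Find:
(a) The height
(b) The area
(a) The height splits the triangle into two 30-60-90 halves: h = s·√3/2 = 47.54·1.73205/2 ≈ 82.3417/2 ≈ 41.1708
(b) Area = (√3/4)·s² = (√3/4)·47.54² = (√3/4)·2260.0516 ≈ 0.433013·2260.0516 ≈ 978.631

Height = 41.17, Area = 978.6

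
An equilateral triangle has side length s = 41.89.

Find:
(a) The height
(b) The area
(a) The height splits the triangle into two 30-60-90 halves: h = s·√3/2 = 41.89·1.73205/2 ≈ 72.5556/2 ≈ 36.2778
(b) Area = (√3/4)·s² = (√3/4)·41.89² = (√3/4)·1754.7721 ≈ 0.433013·1754.7721 ≈ 759.839

Height = 36.28, Area = 759.8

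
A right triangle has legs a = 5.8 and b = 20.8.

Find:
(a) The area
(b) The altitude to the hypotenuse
(a) The legs are perpendicular, so Area = ½·a·b = ½·5.8·20.8 = ½·120.64 = 60.32
(b) Hypotenuse c = √(a² + b²) = √(33.64 + 432.64) = √466.28 ≈ 21.5935
    Area = ½·c·h_c  ⇒  h_c = 2·Area/c = 120.64/21.5935 ≈ 5.58686

Area = 60.32, h_c = 5.587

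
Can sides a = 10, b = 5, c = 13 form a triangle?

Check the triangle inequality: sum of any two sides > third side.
a + b vs c: 10 + 5 = 15 > 13  ✓
a + c vs b: 10 + 13 = 23 > 5  ✓
b + c vs a: 5 + 13 = 18 > 10  ✓

Yes, triangle inequality satisfied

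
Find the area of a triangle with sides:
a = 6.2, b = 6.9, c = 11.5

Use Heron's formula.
s = (6.2 + 6.9 + 11.5)/2 = 24.6/2 = 12.3
s − a = 6.1, s − b = 5.4, s − c = 0.8
s(s−a)(s−b)(s−c) = 12.3·6.1·5.4·0.8 ≈ 324.13
Area = √324.13 ≈ 18.0036

Area = 18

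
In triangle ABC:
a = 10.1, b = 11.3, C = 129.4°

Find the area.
Two sides and the included angle (SAS): A = ½·a·b·sin(C) = ½·10.1·11.3·sin(129.4°)
sin(129.4°) ≈ 0.772734
A ≈ ½·114.13·0.772734 = 57.065·0.772734 ≈ 44.096

Area = 44.1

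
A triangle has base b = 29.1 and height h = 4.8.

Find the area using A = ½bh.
A = ½·b·h = ½·29.1·4.8 = ½·139.68 = 69.84

Area = 69.84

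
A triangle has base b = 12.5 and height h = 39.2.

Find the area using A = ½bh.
A = ½·b·h = ½·12.5·39.2 = ½·490 = 245

Area = 245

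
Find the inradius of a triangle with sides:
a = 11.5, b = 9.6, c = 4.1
r = Area/s where s is the semi-perimeter.
s = (11.5 + 9.6 + 4.1)/2 = 25.2/2 = 12.6
Area = √(s(s−a)(s−b)(s−c)) = √(12.6·1.1·3·8.5) ≈ √353.43 ≈ 18.7997
r ≈ 18.7997/12.6 ≈ 1.49204

r = 1.492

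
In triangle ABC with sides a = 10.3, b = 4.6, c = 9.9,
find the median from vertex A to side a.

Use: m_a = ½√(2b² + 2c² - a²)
m_a = ½√(2·4.6² + 2·9.9² − 10.3²) = ½√(2·21.16 + 2·98.01 − 106.09) = ½√(42.32 + 196.02 − 106.09) = ½√132.25
√132.25 ≈ 11.5, so m_a ≈ 5.75

m_a = 5.75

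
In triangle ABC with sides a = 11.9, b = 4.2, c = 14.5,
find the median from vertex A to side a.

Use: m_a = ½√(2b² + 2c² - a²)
m_a = ½√(2·4.2² + 2·14.5² − 11.9²) = ½√(2·17.64 + 2·210.25 − 141.61) = ½√(35.28 + 420.5 − 141.61) = ½√314.17
√314.17 ≈ 17.7248, so m_a ≈ 8.86242

m_a = 8.862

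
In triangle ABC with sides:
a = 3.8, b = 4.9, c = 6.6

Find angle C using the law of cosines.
c² = a² + b² − 2ab·cos(C)  ⇒  cos(C) = (a² + b² − c²)/(2ab)
cos(C) = (3.8² + 4.9² − 6.6²)/(2·3.8·4.9) = (14.44 + 24.01 − 43.56)/37.24 = -5.11/37.24 ≈ -0.137218
C = arccos(-0.137218) ≈ 97.8869°

C = 97.89°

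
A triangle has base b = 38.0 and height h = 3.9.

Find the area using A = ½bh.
A = ½·b·h = ½·38.0·3.9 = ½·148.2 = 74.1

Area = 74.1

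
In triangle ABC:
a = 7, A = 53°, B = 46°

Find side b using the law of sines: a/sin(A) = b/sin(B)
a/sin(A) = b/sin(B)  ⇒  b = a·sin(B)/sin(A) = 7·sin(46°)/sin(53°)
sin(46°) ≈ 0.71934, sin(53°) ≈ 0.798636
b ≈ 7·0.71934/0.798636 ≈ 5.03538/0.798636 ≈ 6.30498

b = 6.305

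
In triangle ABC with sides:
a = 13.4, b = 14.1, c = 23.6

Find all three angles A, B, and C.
Law of cosines for each angle (a² = 179.56, b² = 198.81, c² = 556.96):
cos(A) = (b² + c² − a²)/(2bc) = (198.81 + 556.96 − 179.56)/(2·14.1·23.6) = 576.21/665.52 ≈ 0.865804  ⇒  A ≈ 30.0253°
cos(B) = (a² + c² − b²)/(2ac) = (179.56 + 556.96 − 198.81)/(2·13.4·23.6) = 537.71/632.48 ≈ 0.850161  ⇒  B ≈ 31.7708°
cos(C) = (a² + b² − c²)/(2ab) = (179.56 + 198.81 − 556.96)/(2·13.4·14.1) = -178.59/377.88 ≈ -0.47261  ⇒  C ≈ 118.204°
Check: A + B + C ≈ 180°

A = 30.03°, B = 31.77°, C = 118.2°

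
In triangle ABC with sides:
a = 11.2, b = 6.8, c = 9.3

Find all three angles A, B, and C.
Law of cosines for each angle (a² = 125.44, b² = 46.24, c² = 86.49):
cos(A) = (b² + c² − a²)/(2bc) = (46.24 + 86.49 − 125.44)/(2·6.8·9.3) = 7.29/126.48 ≈ 0.0576376  ⇒  A ≈ 86.6958°
cos(B) = (a² + c² − b²)/(2ac) = (125.44 + 86.49 − 46.24)/(2·11.2·9.3) = 165.69/208.32 ≈ 0.795363  ⇒  B ≈ 37.3105°
cos(C) = (a² + b² − c²)/(2ab) = (125.44 + 46.24 − 86.49)/(2·11.2·6.8) = 85.19/152.32 ≈ 0.559283  ⇒  C ≈ 55.9938°
Check: A + B + C ≈ 180°

A = 86.7°, B = 37.31°, C = 55.99°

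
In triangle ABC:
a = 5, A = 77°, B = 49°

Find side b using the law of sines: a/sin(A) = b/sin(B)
a/sin(A) = b/sin(B)  ⇒  b = a·sin(B)/sin(A) = 5·sin(49°)/sin(77°)
sin(49°) ≈ 0.75471, sin(77°) ≈ 0.97437
b ≈ 5·0.75471/0.97437 ≈ 3.77355/0.97437 ≈ 3.87281

b = 3.873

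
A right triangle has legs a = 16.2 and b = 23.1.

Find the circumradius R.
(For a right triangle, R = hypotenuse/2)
Hypotenuse c = √(a² + b²) = √(262.44 + 533.61) = √796.05 ≈ 28.2144
R = c/2 ≈ 28.2144/2 ≈ 14.1072

R = 14.11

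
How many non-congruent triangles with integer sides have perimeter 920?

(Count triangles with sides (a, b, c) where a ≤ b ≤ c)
Let a ≤ b ≤ c with a + b + c = 920. The only binding inequality is a + b > c, i.e. 920 − c > c, so c < 920/2; and c ≥ 920/3 since c is the largest side.
So 307 ≤ c ≤ 459. For each c, b runs from ⌈(920 − c)/2⌉ up to c (then a = 920 − b − c satisfies 1 ≤ a ≤ b automatically), giving c − ⌈(920 − c)/2⌉ + 1 choices.
Summing over c: 1 + 3 + 4 + 6 + … + 228 + 229  (153 terms, c = 307, …, 459) = 17633
Check (closed form: nearest integer to p²/48 for even p, (p+3)²/48 for odd p): 920²/48 = 846400/48 ≈ 17633.33 → 17633

17633 triangles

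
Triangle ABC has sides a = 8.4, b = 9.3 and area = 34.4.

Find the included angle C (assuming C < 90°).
Area = ½·a·b·sin(C)  ⇒  sin(C) = 2·Area/(a·b) = 2·34.4/(8.4·9.3) = 68.8/78.12 ≈ 0.880696
C = arcsin(0.880696) ≈ 61.7265° (taking the acute solution since C < 90°)

C = 61.73°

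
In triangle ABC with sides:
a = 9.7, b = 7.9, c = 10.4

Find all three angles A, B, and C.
Law of cosines for each angle (a² = 94.09, b² = 62.41, c² = 108.16):
cos(A) = (b² + c² − a²)/(2bc) = (62.41 + 108.16 − 94.09)/(2·7.9·10.4) = 76.48/164.32 ≈ 0.465433  ⇒  A ≈ 62.2617°
cos(B) = (a² + c² − b²)/(2ac) = (94.09 + 108.16 − 62.41)/(2·9.7·10.4) = 139.84/201.76 ≈ 0.693101  ⇒  B ≈ 46.1239°
cos(C) = (a² + b² − c²)/(2ab) = (94.09 + 62.41 − 108.16)/(2·9.7·7.9) = 48.34/153.26 ≈ 0.315412  ⇒  C ≈ 71.6143°
Check: A + B + C ≈ 180°

A = 62.26°, B = 46.12°, C = 71.61°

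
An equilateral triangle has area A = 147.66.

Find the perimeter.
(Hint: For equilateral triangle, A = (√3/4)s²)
A = (√3/4)s²  ⇒  s² = 4A/√3 = 4·147.66/√3 = 590.64/1.73205 ≈ 341.006
s ≈ √341.006 ≈ 18.4664
Perimeter = 3s ≈ 3·18.4664 ≈ 55.3991

Perimeter = 55.4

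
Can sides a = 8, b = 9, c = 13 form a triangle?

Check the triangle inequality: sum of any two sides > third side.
a + b vs c: 8 + 9 = 17 > 13  ✓
a + c vs b: 8 + 13 = 21 > 9  ✓
b + c vs a: 9 + 13 = 22 > 8  ✓

Yes, triangle inequality satisfied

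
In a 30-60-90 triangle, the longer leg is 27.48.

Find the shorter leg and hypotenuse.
In a 30-60-90 triangle the sides are in ratio 1 : √3 : 2, so short leg = long leg/√3 and hypotenuse = 2·(short leg).
Short leg = 27.48/√3 ≈ 27.48/1.73205 ≈ 15.8656
Hypotenuse = 2·15.8656 ≈ 31.7312

Short leg = 15.87, Hypotenuse = 31.73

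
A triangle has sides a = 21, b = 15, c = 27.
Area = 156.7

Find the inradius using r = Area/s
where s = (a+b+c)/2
s = (21 + 15 + 27)/2 = 63/2 = 31.5
r = Area/s = 156.7/31.5 ≈ 4.9746

r = 4.975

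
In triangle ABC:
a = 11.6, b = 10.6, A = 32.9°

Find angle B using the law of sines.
a/sin(A) = b/sin(B)  ⇒  sin(B) = b·sin(A)/a = 10.6·sin(32.9°)/11.6
sin(32.9°) ≈ 0.543174
sin(B) ≈ 10.6·0.543174/11.6 ≈ 5.75765/11.6 ≈ 0.496349
B = arcsin(0.496349) ≈ 29.7587°
(Since b ≤ a we need B ≤ A, so the obtuse alternative 180° − 29.7587° ≈ 150.241° is rejected.)

B = 29.76°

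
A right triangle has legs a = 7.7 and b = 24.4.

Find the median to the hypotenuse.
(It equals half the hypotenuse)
Hypotenuse c = √(a² + b²) = √(59.29 + 595.36) = √654.65 ≈ 25.5861
Median to hypotenuse = c/2 ≈ 25.5861/2 ≈ 12.7931

Median = 12.79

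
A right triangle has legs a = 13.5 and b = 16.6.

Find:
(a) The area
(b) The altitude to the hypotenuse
(a) The legs are perpendicular, so Area = ½·a·b = ½·13.5·16.6 = ½·224.1 = 112.05
(b) Hypotenuse c = √(a² + b²) = √(182.25 + 275.56) = √457.81 ≈ 21.3965
    Area = ½·c·h_c  ⇒  h_c = 2·Area/c = 224.1/21.3965 ≈ 10.4737

Area = 112.05, h_c = 10.47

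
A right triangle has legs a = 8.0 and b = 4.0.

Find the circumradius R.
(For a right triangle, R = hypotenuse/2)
Hypotenuse c = √(a² + b²) = √(64 + 16) = √80 ≈ 8.94427
R = c/2 ≈ 8.94427/2 ≈ 4.47214

R = 4.472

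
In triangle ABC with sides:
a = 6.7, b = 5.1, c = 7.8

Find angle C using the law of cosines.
c² = a² + b² − 2ab·cos(C)  ⇒  cos(C) = (a² + b² − c²)/(2ab)
cos(C) = (6.7² + 5.1² − 7.8²)/(2·6.7·5.1) = (44.89 + 26.01 − 60.84)/68.34 = 10.06/68.34 ≈ 0.147205
C = arccos(0.147205) ≈ 81.535°

C = 81.54°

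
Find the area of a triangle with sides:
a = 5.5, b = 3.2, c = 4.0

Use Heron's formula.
s = (5.5 + 3.2 + 4.0)/2 = 12.7/2 = 6.35
s − a = 0.85, s − b = 3.15, s − c = 2.35
s(s−a)(s−b)(s−c) = 6.35·0.85·3.15·2.35 ≈ 39.955
Area = √39.955 ≈ 6.321

Area = 6.321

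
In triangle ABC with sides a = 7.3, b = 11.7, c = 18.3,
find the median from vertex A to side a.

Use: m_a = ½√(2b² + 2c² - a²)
m_a = ½√(2·11.7² + 2·18.3² − 7.3²) = ½√(2·136.89 + 2·334.89 − 53.29) = ½√(273.78 + 669.78 − 53.29) = ½√890.27
√890.27 ≈ 29.8374, so m_a ≈ 14.9187

m_a = 14.92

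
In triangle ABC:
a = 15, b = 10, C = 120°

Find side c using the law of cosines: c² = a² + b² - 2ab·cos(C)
c² = 15² + 10² − 2·15·10·cos(120°)
cos(120°) ≈ -0.5
c² ≈ 225 + 100 − 300·(-0.5) ≈ 325 + 150 ≈ 475
c ≈ √475 ≈ 21.7945

c = 21.79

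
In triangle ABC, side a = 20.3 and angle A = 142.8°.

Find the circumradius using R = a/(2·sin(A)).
R = a/(2·sin(A)) = 20.3/(2·sin(142.8°))
sin(142.8°) ≈ 0.604599
R ≈ 20.3/(2·0.604599) = 20.3/1.2092 ≈ 16.788

R = 16.79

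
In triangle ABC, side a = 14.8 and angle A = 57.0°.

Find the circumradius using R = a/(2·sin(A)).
R = a/(2·sin(A)) = 14.8/(2·sin(57.0°))
sin(57.0°) ≈ 0.838671
R ≈ 14.8/(2·0.838671) = 14.8/1.67734 ≈ 8.82349

R = 8.823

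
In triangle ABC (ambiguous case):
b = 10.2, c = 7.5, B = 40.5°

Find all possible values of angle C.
b/sin(B) = c/sin(C)  ⇒  sin(C) = c·sin(B)/b = 7.5·sin(40.5°)/10.2
sin(40.5°) ≈ 0.649448
sin(C) ≈ 7.5·0.649448/10.2 ≈ 4.87086/10.2 ≈ 0.477535
Candidate 1: C₁ = arcsin(0.477535) ≈ 28.5246°  →  A = 180° − 40.5° − 28.5246° ≈ 110.975° > 0, valid
Candidate 2: C₂ = 180° − C₁ ≈ 151.475°  →  A = 180° − 40.5° − 151.475° ≈ -11.9754° ≤ 0, not a valid triangle

C = 28.52° (one solution)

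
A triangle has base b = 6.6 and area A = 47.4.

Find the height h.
A = ½·b·h  ⇒  h = 2A/b = 2·47.4/6.6 = 94.8/6.6 ≈ 14.3636

h = 14.36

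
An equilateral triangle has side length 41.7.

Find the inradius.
r = Area/s with s the semi-perimeter.
Area = (√3/4)·41.7² = (√3/4)·1738.89 ≈ 0.433013·1738.89 ≈ 752.961
s = 3·41.7/2 = 62.55
r ≈ 752.961/62.55 ≈ 12.0378
(Equivalently r = side/(2√3) = 41.7/3.4641 ≈ 12.0378.)

r = 12.04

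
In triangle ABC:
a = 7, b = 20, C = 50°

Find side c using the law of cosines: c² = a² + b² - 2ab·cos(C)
c² = 7² + 20² − 2·7·20·cos(50°)
cos(50°) ≈ 0.642788
c² ≈ 49 + 400 − 280·(0.642788) ≈ 449 − 179.981 ≈ 269.019
c ≈ √269.019 ≈ 16.4018

c = 16.4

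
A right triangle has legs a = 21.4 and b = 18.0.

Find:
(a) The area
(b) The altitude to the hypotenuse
(a) The legs are perpendicular, so Area = ½·a·b = ½·21.4·18.0 = ½·385.2 = 192.6
(b) Hypotenuse c = √(a² + b²) = √(457.96 + 324) = √781.96 ≈ 27.9635
    Area = ½·c·h_c  ⇒  h_c = 2·Area/c = 385.2/27.9635 ≈ 13.7751

Area = 192.6, h_c = 13.78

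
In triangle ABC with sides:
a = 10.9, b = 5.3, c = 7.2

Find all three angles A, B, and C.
Law of cosines for each angle (a² = 118.81, b² = 28.09, c² = 51.84):
cos(A) = (b² + c² − a²)/(2bc) = (28.09 + 51.84 − 118.81)/(2·5.3·7.2) = -38.88/76.32 ≈ -0.509434  ⇒  A ≈ 120.626°
cos(B) = (a² + c² − b²)/(2ac) = (118.81 + 51.84 − 28.09)/(2·10.9·7.2) = 142.56/156.96 ≈ 0.908257  ⇒  B ≈ 24.7344°
cos(C) = (a² + b² − c²)/(2ab) = (118.81 + 28.09 − 51.84)/(2·10.9·5.3) = 95.06/115.54 ≈ 0.822745  ⇒  C ≈ 34.6394°
Check: A + B + C ≈ 180°

A = 120.6°, B = 24.73°, C = 34.64°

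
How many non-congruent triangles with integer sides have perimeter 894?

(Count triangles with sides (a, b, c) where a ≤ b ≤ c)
Let a ≤ b ≤ c with a + b + c = 894. The only binding inequality is a + b > c, i.e. 894 − c > c, so c < 894/2; and c ≥ 894/3 since c is the largest side.
So 298 ≤ c ≤ 446. For each c, b runs from ⌈(894 − c)/2⌉ up to c (then a = 894 − b − c satisfies 1 ≤ a ≤ b automatically), giving c − ⌈(894 − c)/2⌉ + 1 choices.
Summing over c: 1 + 2 + 4 + 5 + … + 221 + 223  (149 terms, c = 298, …, 446) = 16651
Check (closed form: nearest integer to p²/48 for even p, (p+3)²/48 for odd p): 894²/48 = 799236/48 ≈ 16650.75 → 16651

16651 triangles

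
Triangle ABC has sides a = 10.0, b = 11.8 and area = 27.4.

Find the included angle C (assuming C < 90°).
Area = ½·a·b·sin(C)  ⇒  sin(C) = 2·Area/(a·b) = 2·27.4/(10.0·11.8) = 54.8/118 ≈ 0.464407
C = arcsin(0.464407) ≈ 27.6718° (taking the acute solution since C < 90°)

C = 27.67°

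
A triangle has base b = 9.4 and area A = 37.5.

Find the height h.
A = ½·b·h  ⇒  h = 2A/b = 2·37.5/9.4 = 75/9.4 ≈ 7.97872

h = 7.979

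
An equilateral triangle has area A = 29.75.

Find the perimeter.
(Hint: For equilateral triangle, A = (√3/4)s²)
A = (√3/4)s²  ⇒  s² = 4A/√3 = 4·29.75/√3 = 119/1.73205 ≈ 68.7047
s ≈ √68.7047 ≈ 8.28883
Perimeter = 3s ≈ 3·8.28883 ≈ 24.8665

Perimeter = 24.87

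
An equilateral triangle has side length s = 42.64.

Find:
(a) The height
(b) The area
(a) The height splits the triangle into two 30-60-90 halves: h = s·√3/2 = 42.64·1.73205/2 ≈ 73.8546/2 ≈ 36.9273
(b) Area = (√3/4)·s² = (√3/4)·42.64² = (√3/4)·1818.1696 ≈ 0.433013·1818.1696 ≈ 787.291

Height = 36.93, Area = 787.3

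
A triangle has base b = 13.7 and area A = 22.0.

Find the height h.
A = ½·b·h  ⇒  h = 2A/b = 2·22.0/13.7 = 44/13.7 ≈ 3.21168

h = 3.212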